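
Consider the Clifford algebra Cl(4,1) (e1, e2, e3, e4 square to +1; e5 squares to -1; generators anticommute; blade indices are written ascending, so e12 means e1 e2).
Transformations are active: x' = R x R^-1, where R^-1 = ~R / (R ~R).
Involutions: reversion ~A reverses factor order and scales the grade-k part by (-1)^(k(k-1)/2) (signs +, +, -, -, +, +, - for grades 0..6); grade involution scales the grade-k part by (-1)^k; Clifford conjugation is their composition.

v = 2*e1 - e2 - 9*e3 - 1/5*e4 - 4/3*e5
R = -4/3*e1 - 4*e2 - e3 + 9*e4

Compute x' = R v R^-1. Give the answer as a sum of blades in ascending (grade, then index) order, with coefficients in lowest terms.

~R = -4/3*e1 - 4*e2 - e3 + 9*e4, and R ~R = 898/9, so R^-1 = ~R / (898/9).
R v = 128/15 + 28/3*e12 + 14*e13 - 266/15*e14 + 16/9*e15 + 35*e23 + 49/5*e24 + 16/3*e25 + 406/5*e34 + 4/3*e35 - 12*e45
Answer: -5002/2245*e1 + 709/2245*e2 + 19821/2245*e3 + 781/449*e4 + 4/3*e5


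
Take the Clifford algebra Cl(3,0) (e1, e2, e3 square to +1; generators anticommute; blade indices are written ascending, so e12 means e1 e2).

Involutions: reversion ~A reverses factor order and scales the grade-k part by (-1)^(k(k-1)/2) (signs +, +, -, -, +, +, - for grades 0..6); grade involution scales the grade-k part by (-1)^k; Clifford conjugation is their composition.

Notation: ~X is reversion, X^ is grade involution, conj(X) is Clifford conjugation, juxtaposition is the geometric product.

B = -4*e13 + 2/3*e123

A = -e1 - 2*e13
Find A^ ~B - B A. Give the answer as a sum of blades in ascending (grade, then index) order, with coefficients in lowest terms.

first term: 8 + 4/3*e2 + 4*e3 - 2/3*e23
second term: -8 - 4/3*e2 - 4*e3 - 2/3*e23
Answer: 16 + 8/3*e2 + 8*e3


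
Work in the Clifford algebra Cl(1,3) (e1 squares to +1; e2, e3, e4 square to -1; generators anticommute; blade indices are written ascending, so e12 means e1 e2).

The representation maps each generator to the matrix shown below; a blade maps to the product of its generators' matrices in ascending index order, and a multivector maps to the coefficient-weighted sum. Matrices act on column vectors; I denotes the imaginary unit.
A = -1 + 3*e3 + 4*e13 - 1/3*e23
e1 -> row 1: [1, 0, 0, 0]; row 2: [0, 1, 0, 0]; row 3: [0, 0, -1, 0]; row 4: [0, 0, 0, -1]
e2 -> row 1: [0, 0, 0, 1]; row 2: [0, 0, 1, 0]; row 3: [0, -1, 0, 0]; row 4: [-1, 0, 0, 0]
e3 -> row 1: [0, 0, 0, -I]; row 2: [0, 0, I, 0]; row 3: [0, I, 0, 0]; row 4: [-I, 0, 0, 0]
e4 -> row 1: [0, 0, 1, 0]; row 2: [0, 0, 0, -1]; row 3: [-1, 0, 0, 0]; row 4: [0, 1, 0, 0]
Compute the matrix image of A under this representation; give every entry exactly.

Bivector images (products of the table entries): rho(e13) = rho(e1)rho(e3) = row 1: [0, 0, 0, -I]; row 2: [0, 0, I, 0]; row 3: [0, -I, 0, 0]; row 4: [I, 0, 0, 0]; rho(e23) = rho(e2)rho(e3) = row 1: [-I, 0, 0, 0]; row 2: [0, I, 0, 0]; row 3: [0, 0, -I, 0]; row 4: [0, 0, 0, I].
M = (-1)*1 + (3)*rho(e3) + (4)*rho(e13) + (-1/3)*rho(e23), summed entrywise (1 is the identity matrix):
Answer: row 1: [-1 + I/3, 0, 0, -7*I]; row 2: [0, -1 - I/3, 7*I, 0]; row 3: [0, -I, -1 + I/3, 0]; row 4: [I, 0, 0, -1 - I/3]


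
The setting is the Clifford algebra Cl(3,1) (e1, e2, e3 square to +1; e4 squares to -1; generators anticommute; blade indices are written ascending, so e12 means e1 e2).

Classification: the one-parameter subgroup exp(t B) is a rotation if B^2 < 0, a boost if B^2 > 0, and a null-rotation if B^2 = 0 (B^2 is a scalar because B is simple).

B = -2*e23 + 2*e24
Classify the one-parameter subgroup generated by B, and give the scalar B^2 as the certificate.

B^2 term by term: the squares give (-2)^2*(e23)^2 + (2)^2*(e24)^2 = 4*(-1) + 4*(+1) = 0 (each basis 2-blade squares to minus the product of its generators' squares); cross terms between blades sharing an index anticommute and cancel. So B^2 = 0.
Answer: null-rotation, certificate B^2 = 0. The class reads off the invariant scalar 0 directly.


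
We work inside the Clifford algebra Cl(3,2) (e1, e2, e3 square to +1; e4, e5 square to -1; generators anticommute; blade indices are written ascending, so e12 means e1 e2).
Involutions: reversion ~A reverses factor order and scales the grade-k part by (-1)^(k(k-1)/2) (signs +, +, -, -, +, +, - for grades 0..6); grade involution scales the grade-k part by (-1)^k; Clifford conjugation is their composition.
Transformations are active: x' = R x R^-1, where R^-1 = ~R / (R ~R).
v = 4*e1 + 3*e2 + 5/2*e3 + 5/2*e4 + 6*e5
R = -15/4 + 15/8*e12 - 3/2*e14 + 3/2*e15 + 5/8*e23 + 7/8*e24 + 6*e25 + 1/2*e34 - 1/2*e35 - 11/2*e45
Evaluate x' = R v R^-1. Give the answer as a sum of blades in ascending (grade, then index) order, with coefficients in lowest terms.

~R = -15/4 - 15/8*e12 + 3/2*e14 - 3/2*e15 - 5/8*e23 - 7/8*e24 - 6*e25 - 1/2*e34 + 1/2*e35 + 11/2*e45, and R ~R = 413/64, so R^-1 = ~R / (413/64).
R v = -117/8*e1 - 443/8*e2 - 19/2*e3 + 103/4*e4 - 59*e5 + 115/16*e123 + 203/16*e124 + 123/4*e125 + 23/4*e134 - 23/4*e135 - 139/4*e145 + 7/8*e234 - 51/4*e235 - 105/4*e245 - 19/2*e345
Answer: 662/59*e1 + 6631/59*e2 + 11/118*e3 - 10429/118*e4 + 4154/59*e5


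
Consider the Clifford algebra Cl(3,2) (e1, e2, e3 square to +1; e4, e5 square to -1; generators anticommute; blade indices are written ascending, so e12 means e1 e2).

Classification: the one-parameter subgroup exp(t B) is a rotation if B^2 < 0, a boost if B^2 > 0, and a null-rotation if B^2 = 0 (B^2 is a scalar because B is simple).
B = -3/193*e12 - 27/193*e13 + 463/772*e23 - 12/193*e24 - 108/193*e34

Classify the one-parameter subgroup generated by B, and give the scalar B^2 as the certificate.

B^2 term by term: the squares give (-3/193)^2*(e12)^2 + (-27/193)^2*(e13)^2 + (463/772)^2*(e23)^2 + (-12/193)^2*(e24)^2 + (-108/193)^2*(e34)^2 = 9/37249*(-1) + 729/37249*(-1) + 214369/595984*(-1) + 144/37249*(+1) + 11664/37249*(+1) = -1/16 (each basis 2-blade squares to minus the product of its generators' squares); cross terms between blades sharing an index anticommute and cancel; the commuting (index-disjoint) pairs give grade-4 terms 2*c*c'*(blade product), which cancel blade by blade — e1234: 648/37249 - 648/37249 = 0 — confirming B is simple. So B^2 = -1/16.
Answer: rotation, certificate B^2 = -1/16. No conjugation can change B^2 = -1/16; the sign gives the class.


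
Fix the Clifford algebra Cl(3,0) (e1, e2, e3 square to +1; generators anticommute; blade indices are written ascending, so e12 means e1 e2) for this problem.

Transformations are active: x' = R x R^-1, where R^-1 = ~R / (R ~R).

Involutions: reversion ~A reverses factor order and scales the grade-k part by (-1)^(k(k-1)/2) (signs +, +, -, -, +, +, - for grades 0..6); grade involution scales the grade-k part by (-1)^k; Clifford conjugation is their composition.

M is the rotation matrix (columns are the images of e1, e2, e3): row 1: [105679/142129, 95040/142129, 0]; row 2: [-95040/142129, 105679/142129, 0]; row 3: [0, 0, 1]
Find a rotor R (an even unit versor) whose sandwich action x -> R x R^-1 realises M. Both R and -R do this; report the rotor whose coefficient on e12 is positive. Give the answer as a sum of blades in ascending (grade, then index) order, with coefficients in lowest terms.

Method: write R = a + b12*e12 + b13*e13 + b23*e23 with a^2 + b12^2 + b13^2 + b23^2 = 1 (so R^-1 = ~R). Expanding the columns R e_j ~R gives tr M = 4a^2 - 1 and, from the antisymmetric part, M21 - M12 = -4a*b12, M13 - M31 = 4a*b13, M32 - M23 = -4a*b23.
Here tr M = 353487/142129, so a^2 = (1 + tr M)/4 = 123904/142129 and a = ±352/377. Taking a = 352/377: M21 - M12 = -190080/142129, M13 - M31 = 0, M32 - M23 = 0, giving b12 = 135/377, b13 = 0, b23 = 0, i.e. R = 352/377 + 135/377*e12.
Its e12 coefficient is already positive.
Answer: 352/377 + 135/377*e12. Note: both R and -R realise this M (trace 353487/142129); the covering map identifies them, and the e12-coefficient sign is the tie-breaker.


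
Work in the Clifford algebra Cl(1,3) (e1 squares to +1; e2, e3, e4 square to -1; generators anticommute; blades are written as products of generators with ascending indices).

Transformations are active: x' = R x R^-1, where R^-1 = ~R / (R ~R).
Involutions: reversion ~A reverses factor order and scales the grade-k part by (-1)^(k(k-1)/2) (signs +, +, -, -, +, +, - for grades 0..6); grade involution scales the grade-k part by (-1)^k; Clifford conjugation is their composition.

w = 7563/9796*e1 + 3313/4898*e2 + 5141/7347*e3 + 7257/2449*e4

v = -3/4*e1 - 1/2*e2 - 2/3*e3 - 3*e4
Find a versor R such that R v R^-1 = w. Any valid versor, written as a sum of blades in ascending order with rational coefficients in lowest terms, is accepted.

R = v + w = 54/2449*e1 + 432/2449*e2 + 81/2449*e3 - 90/2449*e4 works: the equal norms (-1315/144) guarantee its sandwich swaps v into w.
Answer: 54/2449*e1 + 432/2449*e2 + 81/2449*e3 - 90/2449*e4


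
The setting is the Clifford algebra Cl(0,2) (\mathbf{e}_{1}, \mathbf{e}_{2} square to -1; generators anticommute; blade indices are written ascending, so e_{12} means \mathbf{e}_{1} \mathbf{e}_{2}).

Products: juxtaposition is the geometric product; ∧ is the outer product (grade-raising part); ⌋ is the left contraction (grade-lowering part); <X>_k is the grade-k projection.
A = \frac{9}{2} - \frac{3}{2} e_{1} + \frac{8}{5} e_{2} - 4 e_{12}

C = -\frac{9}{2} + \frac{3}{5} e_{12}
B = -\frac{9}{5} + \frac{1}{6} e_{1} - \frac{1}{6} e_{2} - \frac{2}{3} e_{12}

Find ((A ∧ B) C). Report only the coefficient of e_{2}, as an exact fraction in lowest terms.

step 1: -\frac{81}{10} + \frac{69}{20} e_{1} - \frac{363}{100} e_{2} + \frac{251}{60} e_{12}
step 2: \frac{1697}{50} - \frac{17703}{1000} e_{1} + \frac{2853}{200} e_{2} - \frac{4737}{200} e_{12}
Answer: \frac{2853}{200}


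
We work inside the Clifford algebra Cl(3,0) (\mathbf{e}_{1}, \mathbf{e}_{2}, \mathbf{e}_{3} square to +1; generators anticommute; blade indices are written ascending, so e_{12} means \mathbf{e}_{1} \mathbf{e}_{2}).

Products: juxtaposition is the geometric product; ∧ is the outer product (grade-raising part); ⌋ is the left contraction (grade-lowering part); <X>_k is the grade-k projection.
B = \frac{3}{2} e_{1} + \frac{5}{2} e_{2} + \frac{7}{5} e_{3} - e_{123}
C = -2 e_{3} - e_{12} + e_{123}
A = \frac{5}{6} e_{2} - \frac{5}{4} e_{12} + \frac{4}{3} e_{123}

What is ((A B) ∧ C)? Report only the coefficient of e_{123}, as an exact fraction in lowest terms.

step 1: \frac{41}{12} - \frac{25}{8} e_{1} + \frac{15}{8} e_{2} - \frac{5}{4} e_{3} + \frac{37}{60} e_{12} - \frac{5}{2} e_{13} + \frac{19}{6} e_{23} - \frac{7}{4} e_{123}
step 2: -\frac{41}{6} e_{3} - \frac{41}{12} e_{12} + \frac{25}{4} e_{13} - \frac{15}{4} e_{23} + \frac{103}{30} e_{123}
Answer: \frac{103}{30}


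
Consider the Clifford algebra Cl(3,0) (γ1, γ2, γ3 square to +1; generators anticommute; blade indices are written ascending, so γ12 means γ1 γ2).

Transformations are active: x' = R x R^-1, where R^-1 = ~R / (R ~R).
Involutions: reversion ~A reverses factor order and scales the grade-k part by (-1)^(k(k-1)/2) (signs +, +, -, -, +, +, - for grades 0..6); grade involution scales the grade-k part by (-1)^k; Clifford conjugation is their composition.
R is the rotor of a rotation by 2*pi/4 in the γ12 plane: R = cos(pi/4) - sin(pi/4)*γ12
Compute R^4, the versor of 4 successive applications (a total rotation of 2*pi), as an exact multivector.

Because a rotor carries half the rotation angle, composing 4 copies of this γ12-plane rotor multiplies the phase: 4*(pi/4) = pi, hence R^4 = cos(pi) - sin(pi)*γ12.
cos(pi) = -1 and sin(pi) = 0, so R^4 = -1. The total rotation 2*pi is 1 full turn, so every vector returns to itself, yet the rotor is -1, on the OTHER sheet of the double cover (an odd number of 2*pi turns).
Answer: -1


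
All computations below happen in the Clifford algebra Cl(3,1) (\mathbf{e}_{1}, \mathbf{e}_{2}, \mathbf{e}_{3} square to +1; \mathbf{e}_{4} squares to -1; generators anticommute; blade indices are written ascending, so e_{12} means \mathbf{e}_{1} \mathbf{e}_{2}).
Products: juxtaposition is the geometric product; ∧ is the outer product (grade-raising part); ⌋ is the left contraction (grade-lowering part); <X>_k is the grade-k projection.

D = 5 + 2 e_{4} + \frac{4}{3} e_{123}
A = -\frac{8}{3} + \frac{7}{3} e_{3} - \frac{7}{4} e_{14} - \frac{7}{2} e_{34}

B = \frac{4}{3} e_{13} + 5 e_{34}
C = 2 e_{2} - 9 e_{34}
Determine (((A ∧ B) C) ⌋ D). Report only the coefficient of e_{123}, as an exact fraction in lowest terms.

step 1: -\frac{32}{9} e_{13} - \frac{40}{3} e_{34}
step 2: 120 + 32 e_{14} + \frac{64}{9} e_{123} - \frac{80}{3} e_{234}
step 3: \frac{15944}{27} + 240 e_{4} + 160 e_{123}
Answer: 160


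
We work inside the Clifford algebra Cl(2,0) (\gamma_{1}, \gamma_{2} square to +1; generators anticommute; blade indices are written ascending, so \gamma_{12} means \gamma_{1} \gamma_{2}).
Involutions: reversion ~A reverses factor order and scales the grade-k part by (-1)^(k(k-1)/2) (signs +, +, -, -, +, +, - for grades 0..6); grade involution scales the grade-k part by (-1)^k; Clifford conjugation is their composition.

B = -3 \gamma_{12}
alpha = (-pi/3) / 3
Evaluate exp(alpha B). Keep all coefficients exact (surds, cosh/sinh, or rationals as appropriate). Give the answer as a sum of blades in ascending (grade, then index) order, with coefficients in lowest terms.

B^2 = (-3)^2*(\gamma_{12})^2 = 9*(-1) = -9 (a basis 2-blade squares to minus the product of its generators' squares).
B^2 = -9 — B^2 < 0, so the exponential closes trigonometrically: l = 3, alpha*l = - \frac{\pi}{3}, so exp(alpha B) = cos(- \frac{\pi}{3}) + (sin(- \frac{\pi}{3})/3)*B = \frac{1}{2} + (- \frac{\sqrt{3}}{6})*B.
Answer: \frac{1}{2} + \frac{\sqrt{3}}{2} \gamma_{12}


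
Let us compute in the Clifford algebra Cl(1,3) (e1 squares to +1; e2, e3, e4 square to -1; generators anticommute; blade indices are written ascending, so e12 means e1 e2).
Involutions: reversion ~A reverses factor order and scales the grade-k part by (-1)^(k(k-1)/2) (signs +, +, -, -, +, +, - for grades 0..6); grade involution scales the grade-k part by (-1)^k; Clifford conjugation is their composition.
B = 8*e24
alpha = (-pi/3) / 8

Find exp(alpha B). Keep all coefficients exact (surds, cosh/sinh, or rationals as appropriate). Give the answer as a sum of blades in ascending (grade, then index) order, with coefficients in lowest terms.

B^2 = (8)^2*(e24)^2 = 64*(-1) = -64 (a basis 2-blade squares to minus the product of its generators' squares).
B^2 = -64 — the series telescopes trigonometrically here: l = 8, alpha*l = -pi/3, so exp(alpha B) = cos(-pi/3) + (sin(-pi/3)/8)*B = 1/2 + (-sqrt(3)/16)*B.
Answer: 1/2 - sqrt(3)/2*e24


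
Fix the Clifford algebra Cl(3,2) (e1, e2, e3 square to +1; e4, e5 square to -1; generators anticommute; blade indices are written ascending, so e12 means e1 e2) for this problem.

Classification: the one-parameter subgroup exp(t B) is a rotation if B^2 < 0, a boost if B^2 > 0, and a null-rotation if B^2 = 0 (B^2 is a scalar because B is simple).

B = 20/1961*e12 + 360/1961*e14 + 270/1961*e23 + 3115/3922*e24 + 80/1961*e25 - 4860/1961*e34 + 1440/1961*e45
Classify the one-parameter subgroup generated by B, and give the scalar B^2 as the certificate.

B^2 term by term: the squares give (20/1961)^2*(e12)^2 + (360/1961)^2*(e14)^2 + (270/1961)^2*(e23)^2 + (3115/3922)^2*(e24)^2 + (80/1961)^2*(e25)^2 + (-4860/1961)^2*(e34)^2 + (1440/1961)^2*(e45)^2 = 400/3845521*(-1) + 129600/3845521*(+1) + 72900/3845521*(-1) + 9703225/15382084*(+1) + 6400/3845521*(+1) + 23619600/3845521*(+1) + 2073600/3845521*(-1) = 25/4 (each basis 2-blade squares to minus the product of its generators' squares); cross terms between blades sharing an index anticommute and cancel; the commuting (index-disjoint) pairs give grade-4 terms 2*c*c'*(blade product), which cancel blade by blade — e1234: -194400/3845521 + 194400/3845521 = 0; e1245: 57600/3845521 - 57600/3845521 = 0; e2345: 777600/3845521 - 777600/3845521 = 0 — confirming B is simple. So B^2 = 25/4.
Answer: boost, certificate B^2 = 25/4. The scalar 25/4 is the complete invariant here: its sign names the subgroup type.


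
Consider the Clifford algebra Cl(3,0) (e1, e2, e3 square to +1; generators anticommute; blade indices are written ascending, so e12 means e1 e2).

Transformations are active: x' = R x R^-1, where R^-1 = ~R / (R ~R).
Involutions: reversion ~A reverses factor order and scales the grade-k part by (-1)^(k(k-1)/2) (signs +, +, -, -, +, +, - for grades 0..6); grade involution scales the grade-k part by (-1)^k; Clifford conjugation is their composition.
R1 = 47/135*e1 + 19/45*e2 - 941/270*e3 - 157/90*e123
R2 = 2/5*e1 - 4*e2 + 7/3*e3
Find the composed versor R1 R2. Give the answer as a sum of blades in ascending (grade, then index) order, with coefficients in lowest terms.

Distribute over the terms of R2 (each basis-blade product reordered to ascending indices, repeated generators contracted through their squares):
R1 (2/5*e1) = 94/675 - 38/225*e12 + 941/675*e13 - 157/225*e23
R1 (-4*e2) = -76/45 - 188/135*e12 - 314/45*e13 - 1882/135*e23
R1 (7/3*e3) = -6587/810 - 1099/270*e12 + 329/405*e13 + 133/135*e23
Summing the partial products and collecting blades:
Answer: -39211/4050 - 7603/1350*e12 - 9662/2025*e13 - 1024/75*e23


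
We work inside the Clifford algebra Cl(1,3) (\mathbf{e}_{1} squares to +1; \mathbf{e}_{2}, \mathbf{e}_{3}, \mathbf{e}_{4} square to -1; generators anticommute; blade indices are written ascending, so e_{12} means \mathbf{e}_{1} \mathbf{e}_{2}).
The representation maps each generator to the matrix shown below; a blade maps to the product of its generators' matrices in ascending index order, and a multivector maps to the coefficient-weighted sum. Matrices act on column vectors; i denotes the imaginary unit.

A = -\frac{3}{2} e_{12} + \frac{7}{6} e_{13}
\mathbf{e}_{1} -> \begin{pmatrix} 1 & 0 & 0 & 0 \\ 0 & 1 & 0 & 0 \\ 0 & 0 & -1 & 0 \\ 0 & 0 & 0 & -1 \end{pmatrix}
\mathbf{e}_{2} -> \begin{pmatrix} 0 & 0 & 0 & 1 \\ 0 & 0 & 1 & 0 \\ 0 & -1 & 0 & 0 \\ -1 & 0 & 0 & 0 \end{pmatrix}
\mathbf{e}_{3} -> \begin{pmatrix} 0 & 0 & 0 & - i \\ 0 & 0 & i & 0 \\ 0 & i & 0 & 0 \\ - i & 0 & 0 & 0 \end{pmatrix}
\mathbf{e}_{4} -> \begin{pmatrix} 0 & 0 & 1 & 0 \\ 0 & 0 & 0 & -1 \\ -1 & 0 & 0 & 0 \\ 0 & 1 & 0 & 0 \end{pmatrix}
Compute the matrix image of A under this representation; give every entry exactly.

Bivector images (products of the table entries): rho(e_{12}) = rho(\mathbf{e}_{1})rho(\mathbf{e}_{2}) = \begin{pmatrix} 0 & 0 & 0 & 1 \\ 0 & 0 & 1 & 0 \\ 0 & 1 & 0 & 0 \\ 1 & 0 & 0 & 0 \end{pmatrix}; rho(e_{13}) = rho(\mathbf{e}_{1})rho(\mathbf{e}_{3}) = \begin{pmatrix} 0 & 0 & 0 & - i \\ 0 & 0 & i & 0 \\ 0 & - i & 0 & 0 \\ i & 0 & 0 & 0 \end{pmatrix}.
M = (-\frac{3}{2})*rho(e_{12}) + (\frac{7}{6})*rho(e_{13}), summed entrywise:
Answer: \begin{pmatrix} 0 & 0 & 0 & - \frac{3}{2} - \frac{7 i}{6} \\ 0 & 0 & - \frac{3}{2} + \frac{7 i}{6} & 0 \\ 0 & - \frac{3}{2} - \frac{7 i}{6} & 0 & 0 \\ - \frac{3}{2} + \frac{7 i}{6} & 0 & 0 & 0 \end{pmatrix}


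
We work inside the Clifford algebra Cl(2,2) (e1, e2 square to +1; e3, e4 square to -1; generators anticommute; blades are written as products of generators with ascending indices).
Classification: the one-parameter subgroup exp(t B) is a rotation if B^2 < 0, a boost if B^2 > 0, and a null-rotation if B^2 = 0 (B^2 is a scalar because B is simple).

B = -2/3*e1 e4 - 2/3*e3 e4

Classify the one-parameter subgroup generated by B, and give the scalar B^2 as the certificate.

B^2 term by term: the squares give (-2/3)^2*(e1 e4)^2 + (-2/3)^2*(e3 e4)^2 = 4/9*(+1) + 4/9*(-1) = 0 (each basis 2-blade squares to minus the product of its generators' squares); cross terms between blades sharing an index anticommute and cancel. So B^2 = 0.
Answer: null-rotation, certificate B^2 = 0. The scalar 0 is the complete invariant here: its sign names the subgroup type.


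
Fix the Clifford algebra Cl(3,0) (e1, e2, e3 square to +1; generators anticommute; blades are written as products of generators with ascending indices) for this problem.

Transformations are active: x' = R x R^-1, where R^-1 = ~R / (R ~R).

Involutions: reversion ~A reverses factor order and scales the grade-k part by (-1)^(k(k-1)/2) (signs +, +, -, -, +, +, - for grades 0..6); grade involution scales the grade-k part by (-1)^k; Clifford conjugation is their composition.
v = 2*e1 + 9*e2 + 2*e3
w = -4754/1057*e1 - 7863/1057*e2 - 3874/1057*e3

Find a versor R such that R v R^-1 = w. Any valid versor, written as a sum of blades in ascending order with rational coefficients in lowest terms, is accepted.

Since q(v) = q(w) = 89, the sum R = v + w = -2640/1057*e1 + 1650/1057*e2 - 1760/1057*e3 does the job whenever invertible.
Answer: -2640/1057*e1 + 1650/1057*e2 - 1760/1057*e3


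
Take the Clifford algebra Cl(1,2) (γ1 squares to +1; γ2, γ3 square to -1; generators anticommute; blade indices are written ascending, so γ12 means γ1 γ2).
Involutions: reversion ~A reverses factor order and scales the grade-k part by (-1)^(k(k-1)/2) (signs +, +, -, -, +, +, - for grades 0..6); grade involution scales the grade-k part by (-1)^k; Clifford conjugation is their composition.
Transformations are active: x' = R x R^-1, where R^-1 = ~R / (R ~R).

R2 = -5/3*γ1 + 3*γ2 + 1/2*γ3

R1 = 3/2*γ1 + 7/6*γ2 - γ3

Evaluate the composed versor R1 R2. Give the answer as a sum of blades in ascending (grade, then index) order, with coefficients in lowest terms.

Distribute over the terms of R1 (each basis-blade product reordered to ascending indices, repeated generators contracted through their squares):
(3/2*γ1) R2 = -5/2 + 9/2*γ12 + 3/4*γ13
(7/6*γ2) R2 = -7/2 + 35/18*γ12 + 7/12*γ23
(-γ3) R2 = 1/2 - 5/3*γ13 + 3*γ23
Summing the partial products and collecting blades:
Answer: -11/2 + 58/9*γ12 - 11/12*γ13 + 43/12*γ23


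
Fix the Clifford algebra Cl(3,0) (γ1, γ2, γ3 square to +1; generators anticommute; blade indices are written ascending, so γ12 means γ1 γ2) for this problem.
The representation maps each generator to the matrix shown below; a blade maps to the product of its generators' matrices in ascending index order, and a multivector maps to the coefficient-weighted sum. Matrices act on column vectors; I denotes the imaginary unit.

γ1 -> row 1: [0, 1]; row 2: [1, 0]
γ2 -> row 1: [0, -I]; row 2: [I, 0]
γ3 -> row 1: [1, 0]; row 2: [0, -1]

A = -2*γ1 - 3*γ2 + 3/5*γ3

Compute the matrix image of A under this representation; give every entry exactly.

M = (-2)*rho(γ1) + (-3)*rho(γ2) + (3/5)*rho(γ3), summed entrywise:
Answer: row 1: [3/5, -2 + 3*I]; row 2: [-2 - 3*I, -3/5]


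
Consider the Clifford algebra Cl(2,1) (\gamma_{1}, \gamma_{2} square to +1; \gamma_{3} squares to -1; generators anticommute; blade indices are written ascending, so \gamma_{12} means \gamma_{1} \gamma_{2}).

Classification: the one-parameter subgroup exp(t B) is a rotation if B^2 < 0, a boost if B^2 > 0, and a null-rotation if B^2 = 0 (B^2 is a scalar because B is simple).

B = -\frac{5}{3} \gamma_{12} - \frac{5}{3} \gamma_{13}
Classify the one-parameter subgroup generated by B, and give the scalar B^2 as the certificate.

B^2 term by term: the squares give (-\frac{5}{3})^2*(\gamma_{12})^2 + (-\frac{5}{3})^2*(\gamma_{13})^2 = \frac{25}{9}*(-1) + \frac{25}{9}*(+1) = 0 (each basis 2-blade squares to minus the product of its generators' squares); cross terms between blades sharing an index anticommute and cancel. So B^2 = 0.
Answer: null-rotation, certificate B^2 = 0. The scalar 0 is the complete invariant here: its sign names the subgroup type.


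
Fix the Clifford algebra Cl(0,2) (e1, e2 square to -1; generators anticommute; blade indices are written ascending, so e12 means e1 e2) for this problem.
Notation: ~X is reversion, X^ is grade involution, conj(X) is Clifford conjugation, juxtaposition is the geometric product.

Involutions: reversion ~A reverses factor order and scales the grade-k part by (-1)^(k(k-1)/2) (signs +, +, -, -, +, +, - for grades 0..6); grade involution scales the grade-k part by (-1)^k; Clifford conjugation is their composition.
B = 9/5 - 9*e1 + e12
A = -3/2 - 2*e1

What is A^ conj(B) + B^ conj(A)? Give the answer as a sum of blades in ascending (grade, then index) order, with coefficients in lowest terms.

first term: -207/10 - 99/10*e1 + 2*e2 + 3/2*e12
second term: -207/10 - 99/10*e1 + 2*e2 - 3/2*e12
Answer: -207/5 - 99/5*e1 + 4*e2


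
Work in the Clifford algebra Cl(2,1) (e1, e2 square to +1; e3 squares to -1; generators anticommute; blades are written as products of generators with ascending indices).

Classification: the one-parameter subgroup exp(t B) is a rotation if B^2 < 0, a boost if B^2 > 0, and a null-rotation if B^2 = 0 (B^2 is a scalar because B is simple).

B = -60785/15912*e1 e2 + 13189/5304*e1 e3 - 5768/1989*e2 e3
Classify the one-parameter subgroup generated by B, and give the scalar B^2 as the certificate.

B^2 term by term: the squares give (-60785/15912)^2*(e1 e2)^2 + (13189/5304)^2*(e1 e3)^2 + (-5768/1989)^2*(e2 e3)^2 = 3694816225/253191744*(-1) + 173949721/28132416*(+1) + 33269824/3956121*(+1) = 0 (each basis 2-blade squares to minus the product of its generators' squares); cross terms between blades sharing an index anticommute and cancel. So B^2 = 0.
Answer: null-rotation, certificate B^2 = 0. Note: conjugating B changes its blade decomposition but never the scalar B^2 = 0, whose sign settles the classification.


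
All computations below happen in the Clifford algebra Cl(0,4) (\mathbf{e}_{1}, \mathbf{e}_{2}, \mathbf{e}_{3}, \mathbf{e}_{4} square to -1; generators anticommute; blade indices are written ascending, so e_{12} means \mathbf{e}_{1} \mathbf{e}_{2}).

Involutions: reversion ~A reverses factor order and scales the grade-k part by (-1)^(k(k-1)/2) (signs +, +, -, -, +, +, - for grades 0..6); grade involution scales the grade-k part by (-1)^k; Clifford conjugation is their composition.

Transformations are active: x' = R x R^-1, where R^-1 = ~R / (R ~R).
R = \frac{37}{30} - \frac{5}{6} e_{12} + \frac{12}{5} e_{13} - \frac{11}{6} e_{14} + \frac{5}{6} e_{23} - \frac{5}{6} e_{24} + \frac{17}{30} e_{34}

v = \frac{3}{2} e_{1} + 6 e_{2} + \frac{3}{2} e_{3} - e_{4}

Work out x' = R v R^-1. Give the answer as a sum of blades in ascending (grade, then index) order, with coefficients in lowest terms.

~R = \frac{37}{30} + \frac{5}{6} e_{12} - \frac{12}{5} e_{13} + \frac{11}{6} e_{14} - \frac{5}{6} e_{23} + \frac{5}{6} e_{24} - \frac{17}{30} e_{34}, and R ~R = \frac{1957}{150}, so R^-1 = ~R / (\frac{1957}{150}).
R v = \frac{17}{12} e_{1} + \frac{61}{15} e_{2} + \frac{661}{60} e_{3} - \frac{122}{15} e_{4} - \frac{72}{5} e_{123} + \frac{127}{12} e_{124} + \frac{6}{5} e_{134} + \frac{229}{60} e_{234}
Answer: -\frac{50719}{11742} e_{1} + \frac{19801}{5871} e_{2} + \frac{38129}{11742} e_{3} - \frac{1880}{1957} e_{4}


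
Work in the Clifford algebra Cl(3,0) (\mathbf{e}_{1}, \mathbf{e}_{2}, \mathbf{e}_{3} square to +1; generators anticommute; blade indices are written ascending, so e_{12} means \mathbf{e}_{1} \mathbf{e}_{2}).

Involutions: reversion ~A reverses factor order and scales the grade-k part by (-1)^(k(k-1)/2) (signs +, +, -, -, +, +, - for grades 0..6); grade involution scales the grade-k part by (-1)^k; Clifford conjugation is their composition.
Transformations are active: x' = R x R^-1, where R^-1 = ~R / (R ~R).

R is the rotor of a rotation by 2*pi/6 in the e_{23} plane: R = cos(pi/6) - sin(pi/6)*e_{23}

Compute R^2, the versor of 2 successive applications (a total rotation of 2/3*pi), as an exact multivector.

Because a rotor carries half the rotation angle, composing 2 copies of this e_{23}-plane rotor multiplies the phase: 2*(pi/6) = \frac{\pi}{3}, hence R^2 = cos(\frac{\pi}{3}) - sin(\frac{\pi}{3})*e_{23}.
cos(\frac{\pi}{3}) = \frac{1}{2} and sin(\frac{\pi}{3}) = \frac{\sqrt{3}}{2}, so R^2 = \frac{1}{2} - \frac{\sqrt{3}}{2} e_{23}. The net rotation is 2/3*pi; the rotor keeps the half-angle phase exactly.
Answer: \frac{1}{2} - \frac{\sqrt{3}}{2} e_{23}


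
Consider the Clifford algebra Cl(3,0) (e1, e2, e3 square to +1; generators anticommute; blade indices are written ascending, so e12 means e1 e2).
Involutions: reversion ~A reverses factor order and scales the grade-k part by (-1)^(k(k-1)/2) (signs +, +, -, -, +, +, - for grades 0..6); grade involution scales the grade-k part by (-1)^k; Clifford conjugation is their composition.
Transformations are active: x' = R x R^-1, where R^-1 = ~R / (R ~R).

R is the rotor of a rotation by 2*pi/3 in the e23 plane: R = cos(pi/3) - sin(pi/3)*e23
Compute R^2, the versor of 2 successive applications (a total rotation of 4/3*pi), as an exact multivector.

The rotor phase is half the rotation angle and phases add under composition, so 2 steps in the e23 plane accumulate phase 2*(pi/3) = 2*pi/3: R^2 = cos(2*pi/3) - sin(2*pi/3)*e23.
cos(2*pi/3) = -1/2 and sin(2*pi/3) = sqrt(3)/2, so R^2 = -1/2 - sqrt(3)/2*e23. The net rotation is 4/3*pi; the rotor keeps the half-angle phase exactly.
Answer: -1/2 - sqrt(3)/2*e23


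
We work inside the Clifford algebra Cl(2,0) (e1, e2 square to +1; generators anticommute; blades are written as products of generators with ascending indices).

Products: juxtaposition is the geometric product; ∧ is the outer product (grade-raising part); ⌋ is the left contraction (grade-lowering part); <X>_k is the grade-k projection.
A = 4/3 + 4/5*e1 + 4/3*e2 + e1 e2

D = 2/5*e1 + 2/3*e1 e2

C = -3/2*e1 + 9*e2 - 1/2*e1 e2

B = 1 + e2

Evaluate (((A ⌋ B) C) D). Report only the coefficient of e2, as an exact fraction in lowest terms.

step 1: 8/3 + 4/3*e2
step 2: 12 - 10/3*e1 + 24*e2 + 2/3*e1 e2
step 3: -16/9 - 56/5*e1 - 112/45*e2 - 8/5*e1 e2
Answer: -112/45


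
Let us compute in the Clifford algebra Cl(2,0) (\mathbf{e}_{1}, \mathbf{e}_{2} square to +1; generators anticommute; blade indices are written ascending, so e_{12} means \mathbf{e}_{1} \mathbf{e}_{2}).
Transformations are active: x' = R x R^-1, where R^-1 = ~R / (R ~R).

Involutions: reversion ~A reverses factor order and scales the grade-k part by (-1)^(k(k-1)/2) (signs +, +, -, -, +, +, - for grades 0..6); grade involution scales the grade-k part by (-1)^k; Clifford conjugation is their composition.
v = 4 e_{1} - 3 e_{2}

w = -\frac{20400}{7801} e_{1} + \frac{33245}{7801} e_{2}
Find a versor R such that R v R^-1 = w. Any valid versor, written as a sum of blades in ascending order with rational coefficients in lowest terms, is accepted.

The midline construction: v and w both square to 25, so reflecting in their sum \frac{10804}{7801} e_{1} + \frac{9842}{7801} e_{2} exchanges them.
Answer: \frac{10804}{7801} e_{1} + \frac{9842}{7801} e_{2}


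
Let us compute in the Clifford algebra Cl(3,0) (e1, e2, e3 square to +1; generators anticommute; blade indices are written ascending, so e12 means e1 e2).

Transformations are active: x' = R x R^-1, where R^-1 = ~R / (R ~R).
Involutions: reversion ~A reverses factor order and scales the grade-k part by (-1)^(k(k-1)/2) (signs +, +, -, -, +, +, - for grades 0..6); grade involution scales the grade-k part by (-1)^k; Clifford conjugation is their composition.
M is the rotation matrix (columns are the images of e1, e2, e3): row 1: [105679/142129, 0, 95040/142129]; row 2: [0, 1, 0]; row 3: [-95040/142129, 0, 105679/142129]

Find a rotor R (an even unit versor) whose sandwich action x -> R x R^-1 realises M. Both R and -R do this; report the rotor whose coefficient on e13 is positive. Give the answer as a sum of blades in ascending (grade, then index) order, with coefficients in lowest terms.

Method: write R = a + b12*e12 + b13*e13 + b23*e23 with a^2 + b12^2 + b13^2 + b23^2 = 1 (so R^-1 = ~R). Expanding the columns R e_j ~R gives tr M = 4a^2 - 1 and, from the antisymmetric part, M21 - M12 = -4a*b12, M13 - M31 = 4a*b13, M32 - M23 = -4a*b23.
Here tr M = 353487/142129, so a^2 = (1 + tr M)/4 = 123904/142129 and a = ±352/377. Taking a = 352/377: M21 - M12 = 0, M13 - M31 = 190080/142129, M32 - M23 = 0, giving b12 = 0, b13 = 135/377, b23 = 0, i.e. R = 352/377 + 135/377*e13.
Its e13 coefficient is already positive.
Answer: 352/377 + 135/377*e13. Key observation: the double cover Spin(3) -> SO(3) sends R and -R to the same matrix (trace 353487/142129 here), so the stated sign of the e13 coefficient is what selects one sheet.


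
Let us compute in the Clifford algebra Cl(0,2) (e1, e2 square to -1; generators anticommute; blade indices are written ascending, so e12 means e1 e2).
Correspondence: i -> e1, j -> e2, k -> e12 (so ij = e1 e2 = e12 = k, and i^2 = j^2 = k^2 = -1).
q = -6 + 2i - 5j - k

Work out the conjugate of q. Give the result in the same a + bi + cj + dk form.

In blades: q = -6 + 2*e1 - 5*e2 - e12.
Conjugation here is Clifford conjugation: the scalar is fixed and the grade-1 and grade-2 blades all flip sign, giving -6 - 2*e1 + 5*e2 + e12; translating back:
Answer: -6 - 2i + 5j + k


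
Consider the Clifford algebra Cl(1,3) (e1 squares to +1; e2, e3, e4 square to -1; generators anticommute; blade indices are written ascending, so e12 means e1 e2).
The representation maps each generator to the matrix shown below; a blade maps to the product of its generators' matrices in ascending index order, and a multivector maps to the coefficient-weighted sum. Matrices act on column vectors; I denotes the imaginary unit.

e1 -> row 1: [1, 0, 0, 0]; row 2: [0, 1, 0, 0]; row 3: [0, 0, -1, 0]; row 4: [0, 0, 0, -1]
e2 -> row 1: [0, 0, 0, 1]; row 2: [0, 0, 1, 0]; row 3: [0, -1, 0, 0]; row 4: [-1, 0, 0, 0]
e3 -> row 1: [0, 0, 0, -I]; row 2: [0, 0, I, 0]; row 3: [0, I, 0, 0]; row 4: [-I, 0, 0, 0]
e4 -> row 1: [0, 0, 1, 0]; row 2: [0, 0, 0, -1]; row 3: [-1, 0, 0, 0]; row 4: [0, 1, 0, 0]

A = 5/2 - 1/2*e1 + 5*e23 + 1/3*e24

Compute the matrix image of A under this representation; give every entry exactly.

Bivector images (products of the table entries): rho(e23) = rho(e2)rho(e3) = row 1: [-I, 0, 0, 0]; row 2: [0, I, 0, 0]; row 3: [0, 0, -I, 0]; row 4: [0, 0, 0, I]; rho(e24) = rho(e2)rho(e4) = row 1: [0, 1, 0, 0]; row 2: [-1, 0, 0, 0]; row 3: [0, 0, 0, 1]; row 4: [0, 0, -1, 0].
M = (5/2)*1 + (-1/2)*rho(e1) + (5)*rho(e23) + (1/3)*rho(e24), summed entrywise (1 is the identity matrix):
Answer: row 1: [2 - 5*I, 1/3, 0, 0]; row 2: [-1/3, 2 + 5*I, 0, 0]; row 3: [0, 0, 3 - 5*I, 1/3]; row 4: [0, 0, -1/3, 3 + 5*I]


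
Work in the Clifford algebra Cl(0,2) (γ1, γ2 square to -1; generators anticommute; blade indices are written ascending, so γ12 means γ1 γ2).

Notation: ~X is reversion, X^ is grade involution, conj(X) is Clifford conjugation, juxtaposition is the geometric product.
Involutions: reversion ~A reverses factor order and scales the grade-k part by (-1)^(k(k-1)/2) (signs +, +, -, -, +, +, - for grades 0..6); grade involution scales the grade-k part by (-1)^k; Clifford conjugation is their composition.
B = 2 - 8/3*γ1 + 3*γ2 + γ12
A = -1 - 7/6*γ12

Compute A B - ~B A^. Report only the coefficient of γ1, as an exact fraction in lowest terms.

first term: -5/6 + 37/6*γ1 + 1/9*γ2 - 10/3*γ12
second term: -19/6 - 5/6*γ1 - 55/9*γ2 - 4/3*γ12
Answer: 7


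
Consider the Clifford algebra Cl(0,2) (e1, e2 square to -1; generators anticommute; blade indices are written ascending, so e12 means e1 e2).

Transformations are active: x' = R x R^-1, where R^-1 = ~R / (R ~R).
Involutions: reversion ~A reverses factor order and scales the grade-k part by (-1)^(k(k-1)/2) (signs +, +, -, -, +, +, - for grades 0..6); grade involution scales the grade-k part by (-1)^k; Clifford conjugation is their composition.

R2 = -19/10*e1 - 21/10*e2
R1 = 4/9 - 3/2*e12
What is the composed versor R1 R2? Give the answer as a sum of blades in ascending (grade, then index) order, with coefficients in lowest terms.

Distribute over the terms of R1 (each basis-blade product reordered to ascending indices, repeated generators contracted through their squares):
(4/9) R2 = -38/45*e1 - 14/15*e2
(-3/2*e12) R2 = -63/20*e1 + 57/20*e2
Summing the partial products and collecting blades:
Answer: -719/180*e1 + 23/12*e2


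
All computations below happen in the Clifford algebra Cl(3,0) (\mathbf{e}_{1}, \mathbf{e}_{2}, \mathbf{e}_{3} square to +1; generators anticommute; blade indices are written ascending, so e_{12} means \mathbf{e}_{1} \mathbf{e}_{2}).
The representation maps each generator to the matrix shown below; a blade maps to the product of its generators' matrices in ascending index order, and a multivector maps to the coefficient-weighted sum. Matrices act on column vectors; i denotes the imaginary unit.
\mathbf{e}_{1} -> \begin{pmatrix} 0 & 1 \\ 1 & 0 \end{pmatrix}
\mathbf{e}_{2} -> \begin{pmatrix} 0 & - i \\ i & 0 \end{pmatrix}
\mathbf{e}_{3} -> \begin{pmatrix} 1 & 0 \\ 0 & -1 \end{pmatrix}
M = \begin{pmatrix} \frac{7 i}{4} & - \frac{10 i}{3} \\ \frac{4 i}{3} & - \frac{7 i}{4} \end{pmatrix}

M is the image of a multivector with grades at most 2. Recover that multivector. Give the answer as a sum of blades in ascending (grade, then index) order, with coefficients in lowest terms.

Method: 1, rho(e_{1}), rho(e_{2}), rho(e_{3}) form a trace-orthogonal basis of the 2x2 complex matrices (tr(X Y) = 2 if X = Y, else 0), so M = m0*1 + m1*rho(e_{1}) + m2*rho(e_{2}) + m3*rho(e_{3}) with m0 = tr(M)/2 = 0, m1 = tr(M rho(e_{1}))/2 = - i, m2 = tr(M rho(e_{2}))/2 = \frac{7}{3}, m3 = tr(M rho(e_{3}))/2 = \frac{7 i}{4}.
Multiplying table entries, the bivector images are rho(e_{12}) = i*rho(e_{3}), rho(e_{13}) = -i*rho(e_{2}), rho(e_{23}) = i*rho(e_{1}); with real blade coefficients the real parts of m0..m3 are the coefficients of 1, e_{1}, e_{2}, e_{3} and the imaginary parts give the bivectors (e_{23}: Im m1, e_{13}: -Im m2, e_{12}: Im m3).
Answer: \frac{7}{3} e_{2} + \frac{7}{4} e_{12} - e_{23}


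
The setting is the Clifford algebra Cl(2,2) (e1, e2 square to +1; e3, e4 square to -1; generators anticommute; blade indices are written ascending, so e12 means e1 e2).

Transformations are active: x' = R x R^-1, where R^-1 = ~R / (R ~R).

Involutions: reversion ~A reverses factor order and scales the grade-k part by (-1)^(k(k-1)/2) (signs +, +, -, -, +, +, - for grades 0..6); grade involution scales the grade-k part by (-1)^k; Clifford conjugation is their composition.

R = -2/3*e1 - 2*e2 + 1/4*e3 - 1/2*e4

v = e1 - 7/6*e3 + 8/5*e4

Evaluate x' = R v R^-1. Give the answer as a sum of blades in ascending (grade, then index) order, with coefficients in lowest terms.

~R = -2/3*e1 - 2*e2 + 1/4*e3 - 1/2*e4, and R ~R = 595/144, so R^-1 = ~R / (595/144).
R v = 17/40 + 2*e12 + 19/36*e13 - 17/30*e14 + 7/3*e23 - 16/5*e24 - 11/60*e34
Answer: -199/175*e1 - 72/175*e2 + 1279/1050*e3 - 298/175*e4


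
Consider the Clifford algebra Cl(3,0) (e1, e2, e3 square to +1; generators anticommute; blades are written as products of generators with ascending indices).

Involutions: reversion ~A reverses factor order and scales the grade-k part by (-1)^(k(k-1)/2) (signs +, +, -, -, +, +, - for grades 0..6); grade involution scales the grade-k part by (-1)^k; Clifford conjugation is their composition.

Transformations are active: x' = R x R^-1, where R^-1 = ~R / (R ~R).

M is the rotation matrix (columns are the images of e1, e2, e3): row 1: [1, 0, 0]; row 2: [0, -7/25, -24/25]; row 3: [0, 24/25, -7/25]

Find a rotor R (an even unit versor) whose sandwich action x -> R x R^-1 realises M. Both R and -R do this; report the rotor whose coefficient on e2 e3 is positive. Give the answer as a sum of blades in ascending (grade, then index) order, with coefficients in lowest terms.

Method: write R = a + b12*e1 e2 + b13*e1 e3 + b23*e2 e3 with a^2 + b12^2 + b13^2 + b23^2 = 1 (so R^-1 = ~R). Expanding the columns R e_j ~R gives tr M = 4a^2 - 1 and, from the antisymmetric part, M21 - M12 = -4a*b12, M13 - M31 = 4a*b13, M32 - M23 = -4a*b23.
Here tr M = 11/25, so a^2 = (1 + tr M)/4 = 9/25 and a = ±3/5. Taking a = 3/5: M21 - M12 = 0, M13 - M31 = 0, M32 - M23 = 48/25, giving b12 = 0, b13 = 0, b23 = -4/5, i.e. R = 3/5 - 4/5*e2 e3.
Its e2 e3 coefficient is negative, so report the other preimage -R.
Answer: -3/5 + 4/5*e2 e3. Sheet selection: the two-to-one cover makes ±R indistinguishable at the matrix level (trace 11/25), so uniqueness comes from the required sign on e2 e3.


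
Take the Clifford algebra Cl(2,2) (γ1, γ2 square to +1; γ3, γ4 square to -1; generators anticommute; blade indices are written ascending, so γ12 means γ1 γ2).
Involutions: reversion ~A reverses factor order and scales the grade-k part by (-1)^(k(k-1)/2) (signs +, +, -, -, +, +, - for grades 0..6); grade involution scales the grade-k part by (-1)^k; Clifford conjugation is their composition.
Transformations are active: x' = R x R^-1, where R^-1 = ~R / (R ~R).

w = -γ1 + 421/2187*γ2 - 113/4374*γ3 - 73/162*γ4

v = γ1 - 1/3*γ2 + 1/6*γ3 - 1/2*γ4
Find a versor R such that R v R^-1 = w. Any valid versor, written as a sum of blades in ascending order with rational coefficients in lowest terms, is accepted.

R = v + w = -308/2187*γ2 + 308/2187*γ3 - 77/81*γ4 works: the equal norms (5/6) guarantee its sandwich swaps v into w.
Answer: -308/2187*γ2 + 308/2187*γ3 - 77/81*γ4
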